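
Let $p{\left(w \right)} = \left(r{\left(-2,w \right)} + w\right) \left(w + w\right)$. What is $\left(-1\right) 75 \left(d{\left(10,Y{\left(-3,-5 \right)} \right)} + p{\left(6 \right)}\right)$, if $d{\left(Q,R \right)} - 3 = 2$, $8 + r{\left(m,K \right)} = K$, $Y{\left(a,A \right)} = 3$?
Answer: $-3975$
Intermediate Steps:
$r{\left(m,K \right)} = -8 + K$
$d{\left(Q,R \right)} = 5$ ($d{\left(Q,R \right)} = 3 + 2 = 5$)
$p{\left(w \right)} = 2 w \left(-8 + 2 w\right)$ ($p{\left(w \right)} = \left(\left(-8 + w\right) + w\right) \left(w + w\right) = \left(-8 + 2 w\right) 2 w = 2 w \left(-8 + 2 w\right)$)
$\left(-1\right) 75 \left(d{\left(10,Y{\left(-3,-5 \right)} \right)} + p{\left(6 \right)}\right) = \left(-1\right) 75 \left(5 + 4 \cdot 6 \left(-4 + 6\right)\right) = - 75 \left(5 + 4 \cdot 6 \cdot 2\right) = - 75 \left(5 + 48\right) = \left(-75\right) 53 = -3975$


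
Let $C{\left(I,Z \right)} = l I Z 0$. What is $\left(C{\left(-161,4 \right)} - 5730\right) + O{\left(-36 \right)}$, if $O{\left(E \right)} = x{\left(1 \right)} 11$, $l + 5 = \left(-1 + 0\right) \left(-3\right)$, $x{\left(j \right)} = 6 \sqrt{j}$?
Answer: $-5664$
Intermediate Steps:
$l = -2$ ($l = -5 + \left(-1 + 0\right) \left(-3\right) = -5 - -3 = -5 + 3 = -2$)
$C{\left(I,Z \right)} = 0$ ($C{\left(I,Z \right)} = - 2 I Z 0 = 0$)
$O{\left(E \right)} = 66$ ($O{\left(E \right)} = 6 \sqrt{1} \cdot 11 = 6 \cdot 1 \cdot 11 = 6 \cdot 11 = 66$)
$\left(C{\left(-161,4 \right)} - 5730\right) + O{\left(-36 \right)} = \left(0 - 5730\right) + 66 = -5730 + 66 = -5664$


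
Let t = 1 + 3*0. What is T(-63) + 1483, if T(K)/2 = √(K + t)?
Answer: 1483 + 2*I*√62 ≈ 1483.0 + 15.748*I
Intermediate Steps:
t = 1 (t = 1 + 0 = 1)
T(K) = 2*√(1 + K) (T(K) = 2*√(K + 1) = 2*√(1 + K))
T(-63) + 1483 = 2*√(1 - 63) + 1483 = 2*√(-62) + 1483 = 2*(I*√62) + 1483 = 2*I*√62 + 1483 = 1483 + 2*I*√62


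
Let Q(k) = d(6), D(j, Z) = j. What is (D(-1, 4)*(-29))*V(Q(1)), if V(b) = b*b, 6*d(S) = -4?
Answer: 116/9 ≈ 12.889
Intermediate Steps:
d(S) = -⅔ (d(S) = (⅙)*(-4) = -⅔)
Q(k) = -⅔
V(b) = b²
(D(-1, 4)*(-29))*V(Q(1)) = (-1*(-29))*(-⅔)² = 29*(4/9) = 116/9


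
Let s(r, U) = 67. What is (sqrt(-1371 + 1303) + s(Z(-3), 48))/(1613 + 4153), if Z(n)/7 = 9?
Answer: 67/5766 + I*sqrt(17)/2883 ≈ 0.01162 + 0.0014301*I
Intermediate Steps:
Z(n) = 63 (Z(n) = 7*9 = 63)
(sqrt(-1371 + 1303) + s(Z(-3), 48))/(1613 + 4153) = (sqrt(-1371 + 1303) + 67)/(1613 + 4153) = (sqrt(-68) + 67)/5766 = (2*I*sqrt(17) + 67)*(1/5766) = (67 + 2*I*sqrt(17))*(1/5766) = 67/5766 + I*sqrt(17)/2883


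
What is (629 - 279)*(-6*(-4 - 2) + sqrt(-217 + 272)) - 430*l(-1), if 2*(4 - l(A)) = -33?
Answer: 3785 + 350*sqrt(55) ≈ 6380.7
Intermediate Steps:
l(A) = 41/2 (l(A) = 4 - 1/2*(-33) = 4 + 33/2 = 41/2)
(629 - 279)*(-6*(-4 - 2) + sqrt(-217 + 272)) - 430*l(-1) = (629 - 279)*(-6*(-4 - 2) + sqrt(-217 + 272)) - 430*41/2 = 350*(-6*(-6) + sqrt(55)) - 8815 = 350*(36 + sqrt(55)) - 8815 = (12600 + 350*sqrt(55)) - 8815 = 3785 + 350*sqrt(55)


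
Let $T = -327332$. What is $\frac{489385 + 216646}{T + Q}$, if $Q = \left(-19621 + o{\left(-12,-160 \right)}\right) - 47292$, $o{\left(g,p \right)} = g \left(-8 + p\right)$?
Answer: $- \frac{706031}{392229} \approx -1.8$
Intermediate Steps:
$Q = -64897$ ($Q = \left(-19621 - 12 \left(-8 - 160\right)\right) - 47292 = \left(-19621 - -2016\right) - 47292 = \left(-19621 + 2016\right) - 47292 = -17605 - 47292 = -64897$)
$\frac{489385 + 216646}{T + Q} = \frac{489385 + 216646}{-327332 - 64897} = \frac{706031}{-392229} = 706031 \left(- \frac{1}{392229}\right) = - \frac{706031}{392229}$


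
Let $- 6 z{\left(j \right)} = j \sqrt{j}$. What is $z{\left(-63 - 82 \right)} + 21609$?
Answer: $21609 + \frac{145 i \sqrt{145}}{6} \approx 21609.0 + 291.01 i$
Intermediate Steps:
$z{\left(j \right)} = - \frac{j^{\frac{3}{2}}}{6}$ ($z{\left(j \right)} = - \frac{j \sqrt{j}}{6} = - \frac{j^{\frac{3}{2}}}{6}$)
$z{\left(-63 - 82 \right)} + 21609 = - \frac{\left(-63 - 82\right)^{\frac{3}{2}}}{6} + 21609 = - \frac{\left(-145\right)^{\frac{3}{2}}}{6} + 21609 = - \frac{\left(-145\right) i \sqrt{145}}{6} + 21609 = \frac{145 i \sqrt{145}}{6} + 21609 = 21609 + \frac{145 i \sqrt{145}}{6}$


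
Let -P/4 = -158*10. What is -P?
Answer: -6320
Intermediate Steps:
P = 6320 (P = -(-632)*10 = -4*(-1580) = 6320)
-P = -1*6320 = -6320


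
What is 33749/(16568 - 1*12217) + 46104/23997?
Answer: 17727601/1831771 ≈ 9.6778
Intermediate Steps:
33749/(16568 - 1*12217) + 46104/23997 = 33749/(16568 - 12217) + 46104*(1/23997) = 33749/4351 + 15368/7999 = 17727601/1831771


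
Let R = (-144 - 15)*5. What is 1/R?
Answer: -1/795 ≈ -0.0012579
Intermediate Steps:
R = -795 (R = -159*5 = -795)
1/R = 1/(-795) = -1/795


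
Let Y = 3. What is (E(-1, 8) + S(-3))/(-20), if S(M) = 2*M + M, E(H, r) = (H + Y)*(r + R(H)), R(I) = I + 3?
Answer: -11/20 ≈ -0.55000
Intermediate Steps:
R(I) = 3 + I
E(H, r) = (3 + H)*(3 + H + r) (E(H, r) = (H + 3)*(r + (3 + H)) = (3 + H)*(3 + H + r))
S(M) = 3*M
(E(-1, 8) + S(-3))/(-20) = ((9 + (-1)² + 3*8 + 6*(-1) - 1*8) + 3*(-3))/(-20) = ((9 + 1 + 24 - 6 - 8) - 9)*(-1/20) = (20 - 9)*(-1/20) = 11*(-1/20) = -11/20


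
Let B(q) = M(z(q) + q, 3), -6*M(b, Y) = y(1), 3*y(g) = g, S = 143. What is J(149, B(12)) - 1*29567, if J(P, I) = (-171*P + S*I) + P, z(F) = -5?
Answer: -988289/18 ≈ -54905.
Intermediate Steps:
y(g) = g/3
M(b, Y) = -1/18
B(q) = -1/18
J(P, I) = -170*P + 143*I (J(P, I) = (-171*P + 143*I) + P = -170*P + 143*I)
J(149, B(12)) - 1*29567 = (-170*149 + 143*(-1/18)) - 1*29567 = (-25330 - 143/18) - 29567 = -456083/18 - 29567 = -988289/18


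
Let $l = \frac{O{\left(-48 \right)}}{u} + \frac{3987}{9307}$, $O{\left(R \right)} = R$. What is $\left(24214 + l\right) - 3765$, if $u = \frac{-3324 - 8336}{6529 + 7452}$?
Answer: $\frac{50577500314}{2466355} \approx 20507.0$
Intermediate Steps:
$u = - \frac{1060}{1271}$ ($u = - \frac{11660}{13981} = \left(-11660\right) \frac{1}{13981} = - \frac{1060}{1271} \approx -0.83399$)
$l = \frac{143006919}{2466355}$ ($l = - \frac{48}{- \frac{1060}{1271}} + \frac{3987}{9307} = \left(-48\right) \left(- \frac{1271}{1060}\right) + 3987 \cdot \frac{1}{9307} = \frac{15252}{265} + \frac{3987}{9307} = \frac{143006919}{2466355} \approx 57.983$)
$\left(24214 + l\right) - 3765 = \left(24214 + \frac{143006919}{2466355}\right) - 3765 = \frac{59863326889}{2466355} - 3765 = \frac{50577500314}{2466355}$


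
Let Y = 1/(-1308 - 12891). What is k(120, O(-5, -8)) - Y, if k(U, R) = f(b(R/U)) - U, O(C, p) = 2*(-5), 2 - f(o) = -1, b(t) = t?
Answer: -1661282/14199 ≈ -117.00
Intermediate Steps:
f(o) = 3 (f(o) = 2 - 1*(-1) = 2 + 1 = 3)
O(C, p) = -10
k(U, R) = 3 - U
Y = -1/14199 (Y = 1/(-14199) = -1/14199 ≈ -7.0428e-5)
k(120, O(-5, -8)) - Y = (3 - 1*120) - 1*(-1/14199) = (3 - 120) + 1/14199 = -117 + 1/14199 = -1661282/14199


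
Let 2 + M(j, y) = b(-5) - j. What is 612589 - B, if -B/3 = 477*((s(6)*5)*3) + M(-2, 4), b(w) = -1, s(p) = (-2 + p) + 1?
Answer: 719911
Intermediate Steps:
s(p) = -1 + p
M(j, y) = -3 - j (M(j, y) = -2 + (-1 - j) = -3 - j)
B = -107322 (B = -3*(477*(((-1 + 6)*5)*3) + (-3 - 1*(-2))) = -3*(477*((5*5)*3) + (-3 + 2)) = -3*(477*(25*3) - 1) = -3*(477*75 - 1) = -3*(35775 - 1) = -3*35774 = -107322)
612589 - B = 612589 - 1*(-107322) = 612589 + 107322 = 719911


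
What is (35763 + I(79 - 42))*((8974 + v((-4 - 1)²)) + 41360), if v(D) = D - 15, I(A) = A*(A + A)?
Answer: 1938294344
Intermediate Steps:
I(A) = 2*A² (I(A) = A*(2*A) = 2*A²)
v(D) = -15 + D
(35763 + I(79 - 42))*((8974 + v((-4 - 1)²)) + 41360) = (35763 + 2*(79 - 42)²)*((8974 + (-15 + (-4 - 1)²)) + 41360) = (35763 + 2*37²)*((8974 + (-15 + (-5)²)) + 41360) = (35763 + 2*1369)*((8974 + (-15 + 25)) + 41360) = (35763 + 2738)*((8974 + 10) + 41360) = 38501*(8984 + 41360) = 38501*50344 = 1938294344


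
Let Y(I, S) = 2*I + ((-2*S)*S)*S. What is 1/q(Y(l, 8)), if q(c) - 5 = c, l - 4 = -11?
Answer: -1/1033 ≈ -0.00096805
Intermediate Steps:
l = -7 (l = 4 - 11 = -7)
Y(I, S) = -2*S³ + 2*I (Y(I, S) = 2*I + (-2*S²)*S = 2*I - 2*S³ = -2*S³ + 2*I)
q(c) = 5 + c
1/q(Y(l, 8)) = 1/(5 + (-2*8³ + 2*(-7))) = 1/(5 + (-2*512 - 14)) = 1/(5 + (-1024 - 14)) = 1/(5 - 1038) = 1/(-1033) = -1/1033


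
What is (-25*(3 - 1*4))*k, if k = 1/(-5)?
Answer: -5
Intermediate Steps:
k = -⅕ ≈ -0.20000
(-25*(3 - 1*4))*k = -25*(3 - 1*4)*(-⅕) = -25*(3 - 4)*(-⅕) = -25*(-1)*(-⅕) = 25*(-⅕) = -5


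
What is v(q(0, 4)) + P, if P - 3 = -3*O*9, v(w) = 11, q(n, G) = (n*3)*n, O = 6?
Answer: -148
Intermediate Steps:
q(n, G) = 3*n² (q(n, G) = (3*n)*n = 3*n²)
P = -159 (P = 3 - 3*6*9 = 3 - 18*9 = 3 - 1*162 = 3 - 162 = -159)
v(q(0, 4)) + P = 11 - 159 = -148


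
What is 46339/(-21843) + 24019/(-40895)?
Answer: -2419680422/893269485 ≈ -2.7088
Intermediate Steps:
46339/(-21843) + 24019/(-40895) = 46339*(-1/21843) + 24019*(-1/40895) = -46339/21843 - 24019/40895 = -2419680422/893269485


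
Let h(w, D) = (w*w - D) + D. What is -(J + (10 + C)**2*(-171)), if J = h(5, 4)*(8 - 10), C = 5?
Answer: 38525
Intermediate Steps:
h(w, D) = w**2 (h(w, D) = (w**2 - D) + D = w**2)
J = -50 (J = 5**2*(8 - 10) = 25*(-2) = -50)
-(J + (10 + C)**2*(-171)) = -(-50 + (10 + 5)**2*(-171)) = -(-50 + 15**2*(-171)) = -(-50 + 225*(-171)) = -(-50 - 38475) = -1*(-38525) = 38525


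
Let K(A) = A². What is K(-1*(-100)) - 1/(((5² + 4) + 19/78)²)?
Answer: 52029603916/5202961 ≈ 10000.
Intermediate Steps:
K(-1*(-100)) - 1/(((5² + 4) + 19/78)²) = (-1*(-100))² - 1/(((5² + 4) + 19/78)²) = 100² - 1/(((25 + 4) + 19*(1/78))²) = 10000 - 1/((29 + 19/78)²) = 10000 - 1/((2281/78)²) = 10000 - 1/5202961/6084 = 10000 - 1*6084/5202961 = 10000 - 6084/5202961 = 52029603916/5202961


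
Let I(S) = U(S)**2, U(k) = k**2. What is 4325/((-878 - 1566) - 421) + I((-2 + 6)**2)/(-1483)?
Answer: -38834923/849759 ≈ -45.701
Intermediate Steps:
I(S) = S**4 (I(S) = (S**2)**2 = S**4)
4325/((-878 - 1566) - 421) + I((-2 + 6)**2)/(-1483) = 4325/((-878 - 1566) - 421) + ((-2 + 6)**2)**4/(-1483) = 4325/(-2444 - 421) + (4**2)**4*(-1/1483) = 4325/(-2865) + 16**4*(-1/1483) = 4325*(-1/2865) + 65536*(-1/1483) = -865/573 - 65536/1483 = -38834923/849759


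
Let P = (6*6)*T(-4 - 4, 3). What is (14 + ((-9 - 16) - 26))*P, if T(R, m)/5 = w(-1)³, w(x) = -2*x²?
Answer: 53280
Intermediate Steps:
T(R, m) = -40 (T(R, m) = 5*(-2*(-1)²)³ = 5*(-2*1)³ = 5*(-2)³ = 5*(-8) = -40)
P = -1440 (P = (6*6)*(-40) = 36*(-40) = -1440)
(14 + ((-9 - 16) - 26))*P = (14 + ((-9 - 16) - 26))*(-1440) = (14 + (-25 - 26))*(-1440) = (14 - 51)*(-1440) = -37*(-1440) = 53280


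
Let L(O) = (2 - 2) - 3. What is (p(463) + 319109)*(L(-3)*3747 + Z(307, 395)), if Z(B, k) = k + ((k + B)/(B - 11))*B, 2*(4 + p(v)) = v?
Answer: -956381522523/296 ≈ -3.2310e+9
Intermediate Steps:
p(v) = -4 + v/2
L(O) = -3 (L(O) = 0 - 3 = -3)
Z(B, k) = k + B*(B + k)/(-11 + B) (Z(B, k) = k + ((B + k)/(-11 + B))*B = k + B*(B + k)/(-11 + B))
(p(463) + 319109)*(L(-3)*3747 + Z(307, 395)) = ((-4 + (½)*463) + 319109)*(-3*3747 + (307² - 11*395 + 2*307*395)/(-11 + 307)) = ((-4 + 463/2) + 319109)*(-11241 + (94249 - 4345 + 242530)/296) = (455/2 + 319109)*(-11241 + (1/296)*332434) = 638673*(-11241 + 166217/148)/2 = (638673/2)*(-1497451/148) = -956381522523/296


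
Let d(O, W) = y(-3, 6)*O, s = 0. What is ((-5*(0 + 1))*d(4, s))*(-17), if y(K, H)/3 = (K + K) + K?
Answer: -9180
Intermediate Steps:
y(K, H) = 9*K (y(K, H) = 3*((K + K) + K) = 3*(2*K + K) = 3*(3*K) = 9*K)
d(O, W) = -27*O (d(O, W) = (9*(-3))*O = -27*O)
((-5*(0 + 1))*d(4, s))*(-17) = ((-5*(0 + 1))*(-27*4))*(-17) = (-5*1*(-108))*(-17) = -5*(-108)*(-17) = 540*(-17) = -9180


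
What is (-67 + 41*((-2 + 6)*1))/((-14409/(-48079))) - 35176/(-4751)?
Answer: 22663913897/68457159 ≈ 331.07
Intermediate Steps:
(-67 + 41*((-2 + 6)*1))/((-14409/(-48079))) - 35176/(-4751) = (-67 + 41*(4*1))/((-14409*(-1/48079))) - 35176*(-1/4751) = (-67 + 41*4)/(14409/48079) + 35176/4751 = (-67 + 164)*(48079/14409) + 35176/4751 = 97*(48079/14409) + 35176/4751 = 4663663/14409 + 35176/4751 = 22663913897/68457159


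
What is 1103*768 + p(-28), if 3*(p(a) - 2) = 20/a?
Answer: 17789221/21 ≈ 8.4711e+5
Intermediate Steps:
p(a) = 2 + 20/(3*a) (p(a) = 2 + (20/a)/3 = 2 + 20/(3*a))
1103*768 + p(-28) = 1103*768 + (2 + (20/3)/(-28)) = 847104 + (2 + (20/3)*(-1/28)) = 847104 + (2 - 5/21) = 847104 + 37/21 = 17789221/21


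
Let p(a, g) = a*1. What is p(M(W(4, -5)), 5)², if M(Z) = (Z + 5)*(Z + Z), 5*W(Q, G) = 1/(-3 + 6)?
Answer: 23104/50625 ≈ 0.45638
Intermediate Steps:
W(Q, G) = 1/15 (W(Q, G) = 1/(5*(-3 + 6)) = (⅕)/3 = (⅕)*(⅓) = 1/15)
M(Z) = 2*Z*(5 + Z) (M(Z) = (5 + Z)*(2*Z) = 2*Z*(5 + Z))
p(a, g) = a
p(M(W(4, -5)), 5)² = (2*(1/15)*(5 + 1/15))² = (2*(1/15)*(76/15))² = (152/225)² = 23104/50625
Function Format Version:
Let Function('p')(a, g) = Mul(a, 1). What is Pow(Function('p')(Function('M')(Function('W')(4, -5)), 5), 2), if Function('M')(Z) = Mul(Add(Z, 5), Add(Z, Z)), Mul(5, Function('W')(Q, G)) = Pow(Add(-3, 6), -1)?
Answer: Rational(23104, 50625) ≈ 0.45638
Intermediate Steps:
Function('W')(Q, G) = Rational(1, 15) (Function('W')(Q, G) = Mul(Rational(1, 5), Pow(Add(-3, 6), -1)) = Mul(Rational(1, 5), Pow(3, -1)) = Mul(Rational(1, 5), Rational(1, 3)) = Rational(1, 15))
Function('M')(Z) = Mul(2, Z, Add(5, Z)) (Function('M')(Z) = Mul(Add(5, Z), Mul(2, Z)) = Mul(2, Z, Add(5, Z)))
Function('p')(a, g) = a
Pow(Function('p')(Function('M')(Function('W')(4, -5)), 5), 2) = Pow(Mul(2, Rational(1, 15), Add(5, Rational(1, 15))), 2) = Pow(Mul(2, Rational(1, 15), Rational(76, 15)), 2) = Pow(Rational(152, 225), 2) = Rational(23104, 50625)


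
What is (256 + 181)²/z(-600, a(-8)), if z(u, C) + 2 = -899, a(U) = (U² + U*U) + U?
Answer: -190969/901 ≈ -211.95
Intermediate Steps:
a(U) = U + 2*U² (a(U) = (U² + U²) + U = 2*U² + U = U + 2*U²)
z(u, C) = -901 (z(u, C) = -2 - 899 = -901)
(256 + 181)²/z(-600, a(-8)) = (256 + 181)²/(-901) = 437²*(-1/901) = 190969*(-1/901) = -190969/901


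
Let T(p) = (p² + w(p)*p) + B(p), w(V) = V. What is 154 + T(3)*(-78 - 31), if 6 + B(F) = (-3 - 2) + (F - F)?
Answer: -609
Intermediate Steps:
B(F) = -11 (B(F) = -6 + ((-3 - 2) + (F - F)) = -6 + (-5 + 0) = -6 - 5 = -11)
T(p) = -11 + 2*p² (T(p) = (p² + p*p) - 11 = (p² + p²) - 11 = 2*p² - 11 = -11 + 2*p²)
154 + T(3)*(-78 - 31) = 154 + (-11 + 2*3²)*(-78 - 31) = 154 + (-11 + 2*9)*(-109) = 154 + (-11 + 18)*(-109) = 154 + 7*(-109) = 154 - 763 = -609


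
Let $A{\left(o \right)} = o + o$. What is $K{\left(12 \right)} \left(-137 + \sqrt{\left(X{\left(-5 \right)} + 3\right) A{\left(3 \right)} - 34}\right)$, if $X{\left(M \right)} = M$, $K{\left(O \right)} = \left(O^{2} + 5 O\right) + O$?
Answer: $-29592 + 216 i \sqrt{46} \approx -29592.0 + 1465.0 i$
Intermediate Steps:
$A{\left(o \right)} = 2 o$
$K{\left(O \right)} = O^{2} + 6 O$
$K{\left(12 \right)} \left(-137 + \sqrt{\left(X{\left(-5 \right)} + 3\right) A{\left(3 \right)} - 34}\right) = 12 \left(6 + 12\right) \left(-137 + \sqrt{\left(-5 + 3\right) 2 \cdot 3 - 34}\right) = 12 \cdot 18 \left(-137 + \sqrt{\left(-2\right) 6 - 34}\right) = 216 \left(-137 + \sqrt{-12 - 34}\right) = 216 \left(-137 + \sqrt{-46}\right) = 216 \left(-137 + i \sqrt{46}\right) = -29592 + 216 i \sqrt{46}$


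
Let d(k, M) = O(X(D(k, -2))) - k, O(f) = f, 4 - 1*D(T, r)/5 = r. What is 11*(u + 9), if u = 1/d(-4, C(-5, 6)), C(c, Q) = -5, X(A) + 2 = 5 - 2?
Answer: 506/5 ≈ 101.20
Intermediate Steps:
D(T, r) = 20 - 5*r
X(A) = 1 (X(A) = -2 + (5 - 2) = -2 + 3 = 1)
d(k, M) = 1 - k
u = 1/5 (u = 1/(1 - 1*(-4)) = 1/(1 + 4) = 1/5 ≈ 0.20000)
11*(u + 9) = 11*(1/5 + 9) = 11*(46/5) = 506/5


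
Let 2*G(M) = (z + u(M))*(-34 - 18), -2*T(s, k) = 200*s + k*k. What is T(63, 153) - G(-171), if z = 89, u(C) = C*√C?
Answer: -31381/2 - 13338*I*√19 ≈ -15691.0 - 58139.0*I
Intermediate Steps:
T(s, k) = -100*s - k²/2 (T(s, k) = -(200*s + k*k)/2 = -(200*s + k²)/2 = -(k² + 200*s)/2 = -100*s - k²/2)
u(C) = C^(3/2)
G(M) = -2314 - 26*M^(3/2) (G(M) = ((89 + M^(3/2))*(-34 - 18))/2 = ((89 + M^(3/2))*(-52))/2 = (-4628 - 52*M^(3/2))/2 = -2314 - 26*M^(3/2))
T(63, 153) - G(-171) = (-100*63 - ½*153²) - (-2314 - (-13338)*I*√19) = (-6300 - ½*23409) - (-2314 - (-13338)*I*√19) = (-6300 - 23409/2) - (-2314 + 13338*I*√19) = -36009/2 + (2314 - 13338*I*√19) = -31381/2 - 13338*I*√19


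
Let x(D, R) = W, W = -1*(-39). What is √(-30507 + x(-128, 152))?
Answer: 2*I*√7617 ≈ 174.55*I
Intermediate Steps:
W = 39
x(D, R) = 39
√(-30507 + x(-128, 152)) = √(-30507 + 39) = √(-30468) = 2*I*√7617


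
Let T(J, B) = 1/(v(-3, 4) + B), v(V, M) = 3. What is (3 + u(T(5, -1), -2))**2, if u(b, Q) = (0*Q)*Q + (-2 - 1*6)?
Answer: 25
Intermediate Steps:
T(J, B) = 1/(3 + B)
u(b, Q) = -8 (u(b, Q) = 0*Q + (-2 - 6) = 0 - 8 = -8)
(3 + u(T(5, -1), -2))**2 = (3 - 8)**2 = (-5)**2 = 25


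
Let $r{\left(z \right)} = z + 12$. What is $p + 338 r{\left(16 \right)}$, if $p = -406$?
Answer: $9058$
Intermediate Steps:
$r{\left(z \right)} = 12 + z$
$p + 338 r{\left(16 \right)} = -406 + 338 \left(12 + 16\right) = -406 + 338 \cdot 28 = -406 + 9464 = 9058$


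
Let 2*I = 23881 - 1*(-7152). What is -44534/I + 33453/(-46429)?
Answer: -5173485121/1440831157 ≈ -3.5906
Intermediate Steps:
I = 31033/2 (I = (23881 - 1*(-7152))/2 = (23881 + 7152)/2 = (½)*31033 = 31033/2 ≈ 15517.)
-44534/I + 33453/(-46429) = -44534/31033/2 + 33453/(-46429) = -44534*2/31033 + 33453*(-1/46429) = -89068/31033 - 33453/46429 = -5173485121/1440831157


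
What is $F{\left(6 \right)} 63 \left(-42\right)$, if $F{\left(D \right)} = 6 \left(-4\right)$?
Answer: $63504$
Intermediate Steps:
$F{\left(D \right)} = -24$
$F{\left(6 \right)} 63 \left(-42\right) = \left(-24\right) 63 \left(-42\right) = \left(-1512\right) \left(-42\right) = 63504$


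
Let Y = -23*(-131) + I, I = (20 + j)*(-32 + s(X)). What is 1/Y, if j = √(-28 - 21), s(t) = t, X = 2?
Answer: 2413/5866669 + 210*I/5866669 ≈ 0.00041131 + 3.5795e-5*I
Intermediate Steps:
j = 7*I (j = √(-49) = 7*I ≈ 7.0*I)
I = -600 - 210*I (I = (20 + 7*I)*(-32 + 2) = (20 + 7*I)*(-30) = -600 - 210*I ≈ -600.0 - 210.0*I)
Y = 2413 - 210*I (Y = -23*(-131) + (-600 - 210*I) = 3013 + (-600 - 210*I) = 2413 - 210*I ≈ 2413.0 - 210.0*I)
1/Y = 1/(2413 - 210*I) = (2413 + 210*I)/5866669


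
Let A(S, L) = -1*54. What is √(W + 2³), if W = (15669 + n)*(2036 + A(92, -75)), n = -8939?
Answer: 2*√3334717 ≈ 3652.2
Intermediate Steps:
A(S, L) = -54
W = 13338860 (W = (15669 - 8939)*(2036 - 54) = 6730*1982 = 13338860)
√(W + 2³) = √(13338860 + 2³) = √(13338860 + 8) = √13338868 = 2*√3334717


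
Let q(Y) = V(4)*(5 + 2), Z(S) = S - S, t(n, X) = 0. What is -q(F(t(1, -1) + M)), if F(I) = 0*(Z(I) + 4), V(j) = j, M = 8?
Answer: -28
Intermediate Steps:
Z(S) = 0
F(I) = 0 (F(I) = 0*(0 + 4) = 0*4 = 0)
q(Y) = 28 (q(Y) = 4*(5 + 2) = 4*7 = 28)
-q(F(t(1, -1) + M)) = -1*28 = -28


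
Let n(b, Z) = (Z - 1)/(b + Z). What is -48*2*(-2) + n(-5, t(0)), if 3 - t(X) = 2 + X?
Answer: 192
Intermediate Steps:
t(X) = 1 - X (t(X) = 3 - (2 + X) = 3 + (-2 - X) = 1 - X)
n(b, Z) = (-1 + Z)/(Z + b)
-48*2*(-2) + n(-5, t(0)) = -48*2*(-2) + (-1 + (1 - 1*0))/((1 - 1*0) - 5) = -(-192) + (-1 + (1 + 0))/((1 + 0) - 5) = -48*(-4) + (-1 + 1)/(1 - 5) = 192 + 0/(-4) = 192 - ¼*0 = 192 + 0 = 192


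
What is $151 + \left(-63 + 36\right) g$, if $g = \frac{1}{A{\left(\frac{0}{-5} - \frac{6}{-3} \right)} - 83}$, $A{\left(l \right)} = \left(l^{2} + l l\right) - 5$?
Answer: $\frac{12107}{80} \approx 151.34$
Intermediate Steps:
$A{\left(l \right)} = -5 + 2 l^{2}$ ($A{\left(l \right)} = \left(l^{2} + l^{2}\right) - 5 = 2 l^{2} - 5 = -5 + 2 l^{2}$)
$g = - \frac{1}{80}$ ($g = \frac{1}{\left(-5 + 2 \left(\frac{0}{-5} - \frac{6}{-3}\right)^{2}\right) - 83} = \frac{1}{\left(-5 + 2 \left(0 \left(- \frac{1}{5}\right) - -2\right)^{2}\right) - 83} = \frac{1}{\left(-5 + 2 \left(0 + 2\right)^{2}\right) - 83} = \frac{1}{\left(-5 + 2 \cdot 2^{2}\right) - 83} = \frac{1}{\left(-5 + 2 \cdot 4\right) - 83} = \frac{1}{\left(-5 + 8\right) - 83} = \frac{1}{3 - 83} = \frac{1}{-80} = - \frac{1}{80} \approx -0.0125$)
$151 + \left(-63 + 36\right) g = 151 + \left(-63 + 36\right) \left(- \frac{1}{80}\right) = 151 - - \frac{27}{80} = 151 + \frac{27}{80} = \frac{12107}{80}$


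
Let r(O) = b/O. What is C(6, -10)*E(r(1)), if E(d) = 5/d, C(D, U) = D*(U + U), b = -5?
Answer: 120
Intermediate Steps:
r(O) = -5/O
C(D, U) = 2*D*U (C(D, U) = D*(2*U) = 2*D*U)
C(6, -10)*E(r(1)) = (2*6*(-10))*(5/((-5/1))) = -600/((-5*1)) = -600/(-5) = -600*(-1)/5 = -120*(-1) = 120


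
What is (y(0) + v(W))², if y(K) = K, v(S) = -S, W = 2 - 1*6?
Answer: 16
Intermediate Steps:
W = -4 (W = 2 - 6 = -4)
(y(0) + v(W))² = (0 - 1*(-4))² = (0 + 4)² = 4² = 16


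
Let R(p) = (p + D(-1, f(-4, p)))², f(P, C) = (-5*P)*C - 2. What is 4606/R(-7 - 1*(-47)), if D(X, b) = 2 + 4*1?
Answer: 2303/1058 ≈ 2.1768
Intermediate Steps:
f(P, C) = -2 - 5*C*P (f(P, C) = -5*C*P - 2 = -2 - 5*C*P)
D(X, b) = 6 (D(X, b) = 2 + 4 = 6)
R(p) = (6 + p)² (R(p) = (p + 6)² = (6 + p)²)
4606/R(-7 - 1*(-47)) = 4606/((6 + (-7 - 1*(-47)))²) = 4606/((6 + (-7 + 47))²) = 4606/((6 + 40)²) = 4606/(46²) = 4606/2116 = 4606*(1/2116) = 2303/1058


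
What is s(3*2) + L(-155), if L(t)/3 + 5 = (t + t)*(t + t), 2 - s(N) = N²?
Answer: 288251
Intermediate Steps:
s(N) = 2 - N²
L(t) = -15 + 12*t² (L(t) = -15 + 3*((t + t)*(t + t)) = -15 + 3*((2*t)*(2*t)) = -15 + 3*(4*t²) = -15 + 12*t²)
s(3*2) + L(-155) = (2 - (3*2)²) + (-15 + 12*(-155)²) = (2 - 1*6²) + (-15 + 12*24025) = (2 - 1*36) + (-15 + 288300) = (2 - 36) + 288285 = -34 + 288285 = 288251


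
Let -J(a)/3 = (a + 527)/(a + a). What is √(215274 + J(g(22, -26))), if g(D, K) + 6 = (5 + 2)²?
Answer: √398004861/43 ≈ 463.96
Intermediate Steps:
g(D, K) = 43 (g(D, K) = -6 + (5 + 2)² = -6 + 7² = -6 + 49 = 43)
J(a) = -3*(527 + a)/(2*a) (J(a) = -3*(a + 527)/(a + a) = -3*(527 + a)/(2*a))
√(215274 + J(g(22, -26))) = √(215274 + (3/2)*(-527 - 1*43)/43) = √(215274 + (3/2)*(1/43)*(-527 - 43)) = √(215274 + (3/2)*(1/43)*(-570)) = √(215274 - 855/43) = √(9255927/43) = √398004861/43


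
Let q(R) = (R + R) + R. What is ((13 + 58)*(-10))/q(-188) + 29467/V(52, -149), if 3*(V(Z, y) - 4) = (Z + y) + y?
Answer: -690167/1833 ≈ -376.52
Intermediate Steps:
q(R) = 3*R (q(R) = 2*R + R = 3*R)
V(Z, y) = 4 + Z/3 + 2*y/3 (V(Z, y) = 4 + ((Z + y) + y)/3 = 4 + (Z + 2*y)/3 = 4 + (Z/3 + 2*y/3) = 4 + Z/3 + 2*y/3)
((13 + 58)*(-10))/q(-188) + 29467/V(52, -149) = ((13 + 58)*(-10))/((3*(-188))) + 29467/(4 + (1/3)*52 + (2/3)*(-149)) = (71*(-10))/(-564) + 29467/(4 + 52/3 - 298/3) = -710*(-1/564) + 29467/(-78) = 355/282 + 29467*(-1/78) = 355/282 - 29467/78 = -690167/1833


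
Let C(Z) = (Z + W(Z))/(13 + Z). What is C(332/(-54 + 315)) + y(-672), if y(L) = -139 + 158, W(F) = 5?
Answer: 72412/3725 ≈ 19.439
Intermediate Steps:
C(Z) = (5 + Z)/(13 + Z) (C(Z) = (Z + 5)/(13 + Z) = (5 + Z)/(13 + Z))
y(L) = 19
C(332/(-54 + 315)) + y(-672) = (5 + 332/(-54 + 315))/(13 + 332/(-54 + 315)) + 19 = (5 + 332/261)/(13 + 332/261) + 19 = (1637/261)/(3725/261) + 19 = (261/3725)*(1637/261) + 19 = 1637/3725 + 19 = 72412/3725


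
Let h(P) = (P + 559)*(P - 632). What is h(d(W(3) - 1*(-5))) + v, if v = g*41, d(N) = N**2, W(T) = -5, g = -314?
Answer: -366162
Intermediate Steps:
v = -12874 (v = -314*41 = -12874)
h(P) = (-632 + P)*(559 + P) (h(P) = (559 + P)*(-632 + P) = (-632 + P)*(559 + P))
h(d(W(3) - 1*(-5))) + v = (-353288 + ((-5 - 1*(-5))**2)**2 - 73*(-5 - 1*(-5))**2) - 12874 = (-353288 + ((-5 + 5)**2)**2 - 73*(-5 + 5)**2) - 12874 = (-353288 + (0**2)**2 - 73*0**2) - 12874 = (-353288 + 0**2 - 73*0) - 12874 = (-353288 + 0 + 0) - 12874 = -353288 - 12874 = -366162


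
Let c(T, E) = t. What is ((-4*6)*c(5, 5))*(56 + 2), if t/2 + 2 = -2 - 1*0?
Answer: 11136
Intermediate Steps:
t = -8 (t = -4 + 2*(-2 - 1*0) = -4 + 2*(-2 + 0) = -4 + 2*(-2) = -4 - 4 = -8)
c(T, E) = -8
((-4*6)*c(5, 5))*(56 + 2) = (-4*6*(-8))*(56 + 2) = -24*(-8)*58 = 192*58 = 11136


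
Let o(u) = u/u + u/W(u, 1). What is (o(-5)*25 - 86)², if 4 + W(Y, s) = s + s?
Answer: 9/4 ≈ 2.2500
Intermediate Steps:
W(Y, s) = -4 + 2*s (W(Y, s) = -4 + (s + s) = -4 + 2*s)
o(u) = 1 - u/2 (o(u) = u/u + u/(-4 + 2*1) = 1 + u/(-4 + 2) = 1 + u/(-2) = 1 + u*(-½) = 1 - u/2)
(o(-5)*25 - 86)² = ((1 - ½*(-5))*25 - 86)² = ((1 + 5/2)*25 - 86)² = ((7/2)*25 - 86)² = (175/2 - 86)² = (3/2)² = 9/4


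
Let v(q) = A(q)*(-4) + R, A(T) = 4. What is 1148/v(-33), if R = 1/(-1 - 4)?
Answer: -5740/81 ≈ -70.864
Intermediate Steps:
R = -⅕ (R = 1/(-5) = -⅕ ≈ -0.20000)
v(q) = -81/5 (v(q) = 4*(-4) - ⅕ = -16 - ⅕ = -81/5)
1148/v(-33) = 1148/(-81/5) = 1148*(-5/81) = -5740/81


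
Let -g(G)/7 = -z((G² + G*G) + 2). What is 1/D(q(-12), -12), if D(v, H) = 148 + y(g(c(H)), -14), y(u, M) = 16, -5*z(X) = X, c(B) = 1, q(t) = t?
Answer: 1/164 ≈ 0.0060976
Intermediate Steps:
z(X) = -X/5
g(G) = -14/5 - 14*G²/5 (g(G) = -(-7)*(-((G² + G*G) + 2)/5) = -(-7)*(-((G² + G²) + 2)/5) = -(-7)*(-(2*G² + 2)/5) = -(-7)*(-(2 + 2*G²)/5) = -(-7)*(-⅖ - 2*G²/5) = -7*(⅖ + 2*G²/5) = -14/5 - 14*G²/5)
D(v, H) = 164 (D(v, H) = 148 + 16 = 164)
1/D(q(-12), -12) = 1/164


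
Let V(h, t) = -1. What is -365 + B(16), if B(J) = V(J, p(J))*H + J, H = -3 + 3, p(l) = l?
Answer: -349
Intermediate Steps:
H = 0
B(J) = J (B(J) = -1*0 + J = 0 + J = J)
-365 + B(16) = -365 + 16 = -349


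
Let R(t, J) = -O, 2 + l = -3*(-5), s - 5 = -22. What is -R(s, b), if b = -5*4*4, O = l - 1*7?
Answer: 6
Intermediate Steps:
s = -17 (s = 5 - 22 = -17)
l = 13 (l = -2 - 3*(-5) = -2 + 15 = 13)
O = 6 (O = 13 - 1*7 = 13 - 7 = 6)
b = -80 (b = -20*4 = -80)
R(t, J) = -6 (R(t, J) = -1*6 = -6)
-R(s, b) = -1*(-6) = 6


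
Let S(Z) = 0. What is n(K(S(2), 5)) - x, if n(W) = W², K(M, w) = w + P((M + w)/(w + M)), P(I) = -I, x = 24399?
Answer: -24383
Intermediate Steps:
K(M, w) = -1 + w (K(M, w) = w - (M + w)/(w + M) = w - (M + w)/(M + w) = w - 1*1 = w - 1 = -1 + w)
n(K(S(2), 5)) - x = (-1 + 5)² - 1*24399 = 4² - 24399 = 16 - 24399 = -24383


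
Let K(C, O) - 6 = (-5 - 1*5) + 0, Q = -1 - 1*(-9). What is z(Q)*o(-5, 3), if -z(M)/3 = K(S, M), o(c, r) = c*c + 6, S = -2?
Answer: 372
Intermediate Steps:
Q = 8 (Q = -1 + 9 = 8)
K(C, O) = -4 (K(C, O) = 6 + ((-5 - 1*5) + 0) = 6 + ((-5 - 5) + 0) = 6 + (-10 + 0) = 6 - 10 = -4)
o(c, r) = 6 + c² (o(c, r) = c² + 6 = 6 + c²)
z(M) = 12 (z(M) = -3*(-4) = 12)
z(Q)*o(-5, 3) = 12*(6 + (-5)²) = 12*(6 + 25) = 12*31 = 372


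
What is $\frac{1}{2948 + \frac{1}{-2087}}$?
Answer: $\frac{2087}{6152475} \approx 0.00033921$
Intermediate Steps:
$\frac{1}{2948 + \frac{1}{-2087}} = \frac{1}{2948 - \frac{1}{2087}} = \frac{1}{\frac{6152475}{2087}} = \frac{2087}{6152475}$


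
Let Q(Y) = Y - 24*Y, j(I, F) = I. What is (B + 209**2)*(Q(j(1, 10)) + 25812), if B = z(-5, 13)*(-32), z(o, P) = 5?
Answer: 1122363069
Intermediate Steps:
B = -160 (B = 5*(-32) = -160)
Q(Y) = -23*Y (Q(Y) = Y - 24*Y = -23*Y)
(B + 209**2)*(Q(j(1, 10)) + 25812) = (-160 + 209**2)*(-23*1 + 25812) = (-160 + 43681)*(-23 + 25812) = 43521*25789 = 1122363069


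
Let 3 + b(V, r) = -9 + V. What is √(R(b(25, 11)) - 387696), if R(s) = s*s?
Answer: I*√387527 ≈ 622.52*I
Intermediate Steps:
b(V, r) = -12 + V (b(V, r) = -3 + (-9 + V) = -12 + V)
R(s) = s²
√(R(b(25, 11)) - 387696) = √((-12 + 25)² - 387696) = √(13² - 387696) = √(169 - 387696) = √(-387527) = I*√387527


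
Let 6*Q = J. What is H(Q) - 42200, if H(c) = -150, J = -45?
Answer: -42350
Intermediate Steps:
Q = -15/2 (Q = (1/6)*(-45) = -15/2 ≈ -7.5000)
H(Q) - 42200 = -150 - 42200 = -42350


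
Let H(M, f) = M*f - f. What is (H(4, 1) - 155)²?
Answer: 23104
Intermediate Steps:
H(M, f) = -f + M*f
(H(4, 1) - 155)² = (1*(-1 + 4) - 155)² = (1*3 - 155)² = (3 - 155)² = (-152)² = 23104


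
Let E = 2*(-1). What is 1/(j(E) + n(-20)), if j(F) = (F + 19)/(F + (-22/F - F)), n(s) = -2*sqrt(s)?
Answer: 187/9969 + 484*I*sqrt(5)/9969 ≈ 0.018758 + 0.10856*I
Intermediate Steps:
E = -2
j(F) = -F*(19 + F)/22 (j(F) = (19 + F)/(F + (-F - 22/F)) = (19 + F)/((-22/F)) = (19 + F)*(-F/22) = -F*(19 + F)/22)
1/(j(E) + n(-20)) = 1/(-1/22*(-2)*(19 - 2) - 4*I*sqrt(5)) = 1/(-1/22*(-2)*17 - 4*I*sqrt(5)) = 1/(17/11 - 4*I*sqrt(5))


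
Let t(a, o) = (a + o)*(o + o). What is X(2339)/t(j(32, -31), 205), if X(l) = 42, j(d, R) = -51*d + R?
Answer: -7/99630 ≈ -7.0260e-5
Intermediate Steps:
j(d, R) = R - 51*d
t(a, o) = 2*o*(a + o) (t(a, o) = (a + o)*(2*o) = 2*o*(a + o))
X(2339)/t(j(32, -31), 205) = 42/((2*205*((-31 - 51*32) + 205))) = 42/((2*205*((-31 - 1632) + 205))) = 42/((2*205*(-1663 + 205))) = 42/((2*205*(-1458))) = 42/(-597780) = 42*(-1/597780) = -7/99630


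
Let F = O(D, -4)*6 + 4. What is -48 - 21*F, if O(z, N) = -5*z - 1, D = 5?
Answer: 3144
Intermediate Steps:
O(z, N) = -1 - 5*z
F = -152 (F = (-1 - 5*5)*6 + 4 = (-1 - 25)*6 + 4 = -26*6 + 4 = -156 + 4 = -152)
-48 - 21*F = -48 - 21*(-152) = -48 + 3192 = 3144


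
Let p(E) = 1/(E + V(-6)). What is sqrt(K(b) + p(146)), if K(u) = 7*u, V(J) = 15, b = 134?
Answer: sqrt(24314059)/161 ≈ 30.627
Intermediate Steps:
p(E) = 1/(15 + E) (p(E) = 1/(E + 15) = 1/(15 + E))
sqrt(K(b) + p(146)) = sqrt(7*134 + 1/(15 + 146)) = sqrt(938 + 1/161) = sqrt(151019/161) = sqrt(24314059)/161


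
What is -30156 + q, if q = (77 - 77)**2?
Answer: -30156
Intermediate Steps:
q = 0 (q = 0**2 = 0)
-30156 + q = -30156 + 0 = -30156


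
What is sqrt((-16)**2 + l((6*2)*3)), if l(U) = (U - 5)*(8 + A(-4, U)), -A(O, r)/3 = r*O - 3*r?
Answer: 6*sqrt(665) ≈ 154.73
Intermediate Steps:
A(O, r) = 9*r - 3*O*r (A(O, r) = -3*(r*O - 3*r) = -3*(O*r - 3*r) = -3*(-3*r + O*r) = 9*r - 3*O*r)
l(U) = (-5 + U)*(8 + 21*U) (l(U) = (U - 5)*(8 + 3*U*(3 - 1*(-4))) = (-5 + U)*(8 + 3*U*(3 + 4)) = (-5 + U)*(8 + 3*U*7) = (-5 + U)*(8 + 21*U))
sqrt((-16)**2 + l((6*2)*3)) = sqrt((-16)**2 + (-40 - 97*6*2*3 + 21*((6*2)*3)**2)) = sqrt(256 + (-40 - 1164*3 + 21*(12*3)**2)) = sqrt(256 + (-40 - 97*36 + 21*36**2)) = sqrt(256 + (-40 - 3492 + 21*1296)) = sqrt(256 + (-40 - 3492 + 27216)) = sqrt(256 + 23684) = sqrt(23940) = 6*sqrt(665)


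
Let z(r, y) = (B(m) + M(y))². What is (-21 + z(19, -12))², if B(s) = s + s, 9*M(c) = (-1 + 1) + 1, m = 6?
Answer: 103632400/6561 ≈ 15795.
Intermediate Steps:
M(c) = ⅑ (M(c) = ((-1 + 1) + 1)/9 = (0 + 1)/9 = (⅑)*1 = ⅑)
B(s) = 2*s
z(r, y) = 11881/81 (z(r, y) = (2*6 + ⅑)² = (12 + ⅑)² = (109/9)² = 11881/81)
(-21 + z(19, -12))² = (-21 + 11881/81)² = (10180/81)² = 103632400/6561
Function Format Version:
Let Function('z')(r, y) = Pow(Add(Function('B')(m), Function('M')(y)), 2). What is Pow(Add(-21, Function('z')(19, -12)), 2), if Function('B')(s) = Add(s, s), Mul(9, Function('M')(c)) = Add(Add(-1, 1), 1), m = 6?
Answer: Rational(103632400, 6561) ≈ 15795.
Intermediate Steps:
Function('M')(c) = Rational(1, 9) (Function('M')(c) = Mul(Rational(1, 9), Add(Add(-1, 1), 1)) = Mul(Rational(1, 9), Add(0, 1)) = Mul(Rational(1, 9), 1) = Rational(1, 9))
Function('B')(s) = Mul(2, s)
Function('z')(r, y) = Rational(11881, 81) (Function('z')(r, y) = Pow(Add(Mul(2, 6), Rational(1, 9)), 2) = Pow(Add(12, Rational(1, 9)), 2) = Pow(Rational(109, 9), 2) = Rational(11881, 81))
Pow(Add(-21, Function('z')(19, -12)), 2) = Pow(Add(-21, Rational(11881, 81)), 2) = Pow(Rational(10180, 81), 2) = Rational(103632400, 6561)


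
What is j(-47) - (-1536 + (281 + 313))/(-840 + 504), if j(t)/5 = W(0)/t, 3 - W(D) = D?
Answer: -8219/2632 ≈ -3.1227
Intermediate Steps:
W(D) = 3 - D
j(t) = 15/t (j(t) = 5*((3 - 1*0)/t) = 5*((3 + 0)/t) = 5*(3/t) = 15/t)
j(-47) - (-1536 + (281 + 313))/(-840 + 504) = 15/(-47) - (-1536 + (281 + 313))/(-840 + 504) = 15*(-1/47) - (-1536 + 594)/(-336) = -15/47 - (-942)*(-1)/336 = -15/47 - 1*157/56 = -15/47 - 157/56 = -8219/2632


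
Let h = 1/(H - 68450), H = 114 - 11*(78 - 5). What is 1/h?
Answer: -69139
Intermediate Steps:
H = -689 (H = 114 - 11*73 = 114 - 803 = -689)
h = -1/69139 (h = 1/(-689 - 68450) = 1/(-69139) = -1/69139 ≈ -1.4464e-5)
1/h = 1/(-1/69139) = -69139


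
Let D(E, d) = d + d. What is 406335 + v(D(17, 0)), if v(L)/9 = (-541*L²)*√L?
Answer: 406335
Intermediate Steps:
D(E, d) = 2*d
v(L) = -4869*L^(5/2) (v(L) = 9*((-541*L²)*√L) = 9*(-541*L^(5/2)) = -4869*L^(5/2))
406335 + v(D(17, 0)) = 406335 - 4869*(2*0)^(5/2) = 406335 - 4869*0^(5/2) = 406335 - 4869*0 = 406335 + 0 = 406335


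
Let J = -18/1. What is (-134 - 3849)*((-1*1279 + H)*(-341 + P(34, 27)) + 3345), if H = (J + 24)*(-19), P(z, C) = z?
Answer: -1716657068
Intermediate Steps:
J = -18 (J = -18*1 = -18)
H = -114 (H = (-18 + 24)*(-19) = 6*(-19) = -114)
(-134 - 3849)*((-1*1279 + H)*(-341 + P(34, 27)) + 3345) = (-134 - 3849)*((-1*1279 - 114)*(-341 + 34) + 3345) = -3983*((-1279 - 114)*(-307) + 3345) = -3983*(-1393*(-307) + 3345) = -3983*(427651 + 3345) = -3983*430996 = -1716657068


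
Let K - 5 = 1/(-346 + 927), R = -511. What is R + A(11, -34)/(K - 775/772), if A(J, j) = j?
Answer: -931553315/1793157 ≈ -519.50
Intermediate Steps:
K = 2906/581 (K = 5 + 1/(-346 + 927) = 5 + 1/581 = 2906/581 ≈ 5.0017)
R + A(11, -34)/(K - 775/772) = -511 - 34/(2906/581 - 775/772) = -511 - 34/1793157/448532 = -511 - 34*448532/1793157 = -511 - 15250088/1793157 = -931553315/1793157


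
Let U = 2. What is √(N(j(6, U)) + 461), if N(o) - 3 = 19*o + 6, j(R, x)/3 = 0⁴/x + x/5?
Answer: 4*√770/5 ≈ 22.199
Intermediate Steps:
j(R, x) = 3*x/5 (j(R, x) = 3*(0⁴/x + x/5) = 3*(0/x + x*(⅕)) = 3*(0 + x/5) = 3*(x/5) = 3*x/5)
N(o) = 9 + 19*o (N(o) = 3 + (19*o + 6) = 3 + (6 + 19*o) = 9 + 19*o)
√(N(j(6, U)) + 461) = √((9 + 19*((⅗)*2)) + 461) = √((9 + 19*(6/5)) + 461) = √((9 + 114/5) + 461) = √(159/5 + 461) = √(2464/5) = 4*√770/5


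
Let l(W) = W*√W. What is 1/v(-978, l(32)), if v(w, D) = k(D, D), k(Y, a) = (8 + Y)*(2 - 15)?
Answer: 1/53144 - 2*√2/6643 ≈ -0.00040696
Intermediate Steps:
l(W) = W^(3/2)
k(Y, a) = -104 - 13*Y (k(Y, a) = (8 + Y)*(-13) = -104 - 13*Y)
v(w, D) = -104 - 13*D
1/v(-978, l(32)) = 1/(-104 - 1664*√2)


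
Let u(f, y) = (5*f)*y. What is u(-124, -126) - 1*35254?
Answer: 42866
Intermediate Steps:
u(f, y) = 5*f*y
u(-124, -126) - 1*35254 = 5*(-124)*(-126) - 1*35254 = 78120 - 35254 = 42866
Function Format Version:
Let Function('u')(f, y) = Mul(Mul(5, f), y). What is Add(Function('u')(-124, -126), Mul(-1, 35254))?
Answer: 42866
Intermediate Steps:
Function('u')(f, y) = Mul(5, f, y)
Add(Function('u')(-124, -126), Mul(-1, 35254)) = Add(Mul(5, -124, -126), Mul(-1, 35254)) = Add(78120, -35254) = 42866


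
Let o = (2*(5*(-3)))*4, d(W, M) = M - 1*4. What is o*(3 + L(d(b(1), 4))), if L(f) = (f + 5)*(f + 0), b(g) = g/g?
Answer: -360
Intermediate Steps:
b(g) = 1
d(W, M) = -4 + M (d(W, M) = M - 4 = -4 + M)
L(f) = f*(5 + f) (L(f) = (5 + f)*f = f*(5 + f))
o = -120 (o = (2*(-15))*4 = -30*4 = -120)
o*(3 + L(d(b(1), 4))) = -120*(3 + (-4 + 4)*(5 + (-4 + 4))) = -120*(3 + 0*(5 + 0)) = -120*(3 + 0*5) = -120*(3 + 0) = -120*3 = -360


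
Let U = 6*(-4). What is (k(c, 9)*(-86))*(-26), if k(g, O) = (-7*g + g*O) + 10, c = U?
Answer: -84968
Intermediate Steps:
U = -24
c = -24
k(g, O) = 10 - 7*g + O*g (k(g, O) = (-7*g + O*g) + 10 = 10 - 7*g + O*g)
(k(c, 9)*(-86))*(-26) = ((10 - 7*(-24) + 9*(-24))*(-86))*(-26) = ((10 + 168 - 216)*(-86))*(-26) = -38*(-86)*(-26) = 3268*(-26) = -84968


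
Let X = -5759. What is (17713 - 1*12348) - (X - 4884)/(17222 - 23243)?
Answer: 32292022/6021 ≈ 5363.2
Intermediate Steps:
(17713 - 1*12348) - (X - 4884)/(17222 - 23243) = (17713 - 1*12348) - (-5759 - 4884)/(17222 - 23243) = (17713 - 12348) - (-10643)/(-6021) = 5365 - (-10643)*(-1)/6021 = 5365 - 1*10643/6021 = 5365 - 10643/6021 = 32292022/6021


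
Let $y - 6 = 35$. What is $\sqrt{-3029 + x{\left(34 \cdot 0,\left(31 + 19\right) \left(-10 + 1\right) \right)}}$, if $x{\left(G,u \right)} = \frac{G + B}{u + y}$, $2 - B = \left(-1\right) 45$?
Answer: $\frac{2 i \sqrt{126678343}}{409} \approx 55.037 i$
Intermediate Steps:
$B = 47$ ($B = 2 - \left(-1\right) 45 = 2 - -45 = 2 + 45 = 47$)
$y = 41$ ($y = 6 + 35 = 41$)
$x{\left(G,u \right)} = \frac{47 + G}{41 + u}$ ($x{\left(G,u \right)} = \frac{G + 47}{u + 41} = \frac{47 + G}{41 + u}$)
$\sqrt{-3029 + x{\left(34 \cdot 0,\left(31 + 19\right) \left(-10 + 1\right) \right)}} = \sqrt{-3029 + \frac{47 + 34 \cdot 0}{41 + \left(31 + 19\right) \left(-10 + 1\right)}} = \sqrt{-3029 + \frac{47 + 0}{41 + 50 \left(-9\right)}} = \sqrt{-3029 + \frac{1}{41 - 450} \cdot 47} = \sqrt{-3029 + \frac{1}{-409} \cdot 47} = \sqrt{-3029 - \frac{47}{409}} = \sqrt{- \frac{1238908}{409}} = \frac{2 i \sqrt{126678343}}{409}$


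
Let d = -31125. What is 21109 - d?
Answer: 52234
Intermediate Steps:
21109 - d = 21109 - 1*(-31125) = 21109 + 31125 = 52234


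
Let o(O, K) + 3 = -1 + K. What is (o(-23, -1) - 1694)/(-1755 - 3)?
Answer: 1699/1758 ≈ 0.96644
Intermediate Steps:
o(O, K) = -4 + K (o(O, K) = -3 + (-1 + K) = -4 + K)
(o(-23, -1) - 1694)/(-1755 - 3) = ((-4 - 1) - 1694)/(-1755 - 3) = (-5 - 1694)/(-1758) = -1699*(-1/1758) = 1699/1758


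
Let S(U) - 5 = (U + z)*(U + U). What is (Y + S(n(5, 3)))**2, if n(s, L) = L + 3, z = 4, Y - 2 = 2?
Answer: 16641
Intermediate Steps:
Y = 4 (Y = 2 + 2 = 4)
n(s, L) = 3 + L
S(U) = 5 + 2*U*(4 + U) (S(U) = 5 + (U + 4)*(U + U) = 5 + (4 + U)*(2*U) = 5 + 2*U*(4 + U))
(Y + S(n(5, 3)))**2 = (4 + (5 + 2*(3 + 3)**2 + 8*(3 + 3)))**2 = (4 + (5 + 2*6**2 + 8*6))**2 = (4 + (5 + 2*36 + 48))**2 = (4 + (5 + 72 + 48))**2 = (4 + 125)**2 = 129**2 = 16641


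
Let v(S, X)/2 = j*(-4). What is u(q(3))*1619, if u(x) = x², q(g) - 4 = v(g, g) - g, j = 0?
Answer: 1619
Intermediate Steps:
v(S, X) = 0 (v(S, X) = 2*(0*(-4)) = 2*0 = 0)
q(g) = 4 - g (q(g) = 4 + (0 - g) = 4 - g)
u(q(3))*1619 = (4 - 1*3)²*1619 = (4 - 3)²*1619 = 1²*1619 = 1*1619 = 1619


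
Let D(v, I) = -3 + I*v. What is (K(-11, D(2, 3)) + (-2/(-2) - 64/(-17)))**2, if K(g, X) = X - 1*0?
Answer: 17424/289 ≈ 60.291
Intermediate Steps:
K(g, X) = X (K(g, X) = X + 0 = X)
(K(-11, D(2, 3)) + (-2/(-2) - 64/(-17)))**2 = ((-3 + 3*2) + (-2/(-2) - 64/(-17)))**2 = ((-3 + 6) + (-2*(-1/2) - 64*(-1/17)))**2 = (3 + (1 + 64/17))**2 = (3 + 81/17)**2 = (132/17)**2 = 17424/289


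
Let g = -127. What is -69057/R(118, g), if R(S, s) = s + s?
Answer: 69057/254 ≈ 271.88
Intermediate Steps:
R(S, s) = 2*s
-69057/R(118, g) = -69057/(2*(-127)) = -69057/(-254) = -69057*(-1/254) = 69057/254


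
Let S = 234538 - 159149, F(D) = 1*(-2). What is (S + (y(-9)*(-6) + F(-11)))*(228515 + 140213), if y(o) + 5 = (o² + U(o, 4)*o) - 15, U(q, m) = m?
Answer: 27741988536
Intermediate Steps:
F(D) = -2
y(o) = -20 + o² + 4*o (y(o) = -5 + ((o² + 4*o) - 15) = -5 + (-15 + o² + 4*o) = -20 + o² + 4*o)
S = 75389
(S + (y(-9)*(-6) + F(-11)))*(228515 + 140213) = (75389 + ((-20 + (-9)² + 4*(-9))*(-6) - 2))*(228515 + 140213) = (75389 + ((-20 + 81 - 36)*(-6) - 2))*368728 = (75389 + (25*(-6) - 2))*368728 = (75389 + (-150 - 2))*368728 = (75389 - 152)*368728 = 75237*368728 = 27741988536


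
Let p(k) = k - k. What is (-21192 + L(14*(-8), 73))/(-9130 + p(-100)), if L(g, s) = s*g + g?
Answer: 268/83 ≈ 3.2289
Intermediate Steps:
p(k) = 0
L(g, s) = g + g*s (L(g, s) = g*s + g = g + g*s)
(-21192 + L(14*(-8), 73))/(-9130 + p(-100)) = (-21192 + (14*(-8))*(1 + 73))/(-9130 + 0) = (-21192 - 112*74)/(-9130) = (-21192 - 8288)*(-1/9130) = -29480*(-1/9130) = 268/83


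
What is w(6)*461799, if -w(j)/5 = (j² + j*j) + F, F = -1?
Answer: -163938645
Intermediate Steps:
w(j) = 5 - 10*j² (w(j) = -5*((j² + j*j) - 1) = -5*((j² + j²) - 1) = -5*(2*j² - 1) = -5*(-1 + 2*j²) = 5 - 10*j²)
w(6)*461799 = (5 - 10*6²)*461799 = (5 - 10*36)*461799 = (5 - 360)*461799 = -355*461799 = -163938645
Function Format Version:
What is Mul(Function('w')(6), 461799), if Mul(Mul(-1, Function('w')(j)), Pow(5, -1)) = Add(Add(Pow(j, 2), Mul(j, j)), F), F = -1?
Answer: -163938645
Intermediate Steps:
Function('w')(j) = Add(5, Mul(-10, Pow(j, 2))) (Function('w')(j) = Mul(-5, Add(Add(Pow(j, 2), Mul(j, j)), -1)) = Mul(-5, Add(Add(Pow(j, 2), Pow(j, 2)), -1)) = Mul(-5, Add(Mul(2, Pow(j, 2)), -1)) = Mul(-5, Add(-1, Mul(2, Pow(j, 2)))) = Add(5, Mul(-10, Pow(j, 2))))
Mul(Function('w')(6), 461799) = Mul(Add(5, Mul(-10, Pow(6, 2))), 461799) = Mul(Add(5, Mul(-10, 36)), 461799) = Mul(Add(5, -360), 461799) = Mul(-355, 461799) = -163938645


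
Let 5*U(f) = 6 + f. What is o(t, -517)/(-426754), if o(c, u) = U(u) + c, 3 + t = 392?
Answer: -717/1066885 ≈ -0.00067205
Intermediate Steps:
U(f) = 6/5 + f/5 (U(f) = (6 + f)/5 = 6/5 + f/5)
t = 389 (t = -3 + 392 = 389)
o(c, u) = 6/5 + c + u/5 (o(c, u) = (6/5 + u/5) + c = 6/5 + c + u/5)
o(t, -517)/(-426754) = (6/5 + 389 + (1/5)*(-517))/(-426754) = (6/5 + 389 - 517/5)*(-1/426754) = (1434/5)*(-1/426754) = -717/1066885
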